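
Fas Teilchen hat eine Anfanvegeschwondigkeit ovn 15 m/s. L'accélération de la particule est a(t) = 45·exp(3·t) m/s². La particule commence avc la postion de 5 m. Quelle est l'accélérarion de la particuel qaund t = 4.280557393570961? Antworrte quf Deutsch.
Wir haben die Beschleunigung a(t) = 45·exp(3·t). Durch Einsetzen von t = 4.280557393570961: a(4.280557393570961) = 16993384.3514591.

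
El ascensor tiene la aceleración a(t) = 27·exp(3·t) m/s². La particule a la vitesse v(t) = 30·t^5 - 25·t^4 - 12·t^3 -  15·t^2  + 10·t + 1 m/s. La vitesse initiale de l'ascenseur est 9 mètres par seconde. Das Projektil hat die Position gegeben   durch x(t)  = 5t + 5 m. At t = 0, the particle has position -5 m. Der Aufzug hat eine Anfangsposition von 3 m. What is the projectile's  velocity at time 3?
We must differentiate our position equation x(t) = 5·t + 5 1 time. The derivative of position gives velocity: v(t) = 5. Using v(t) = 5 and substituting t = 3, we find v = 5.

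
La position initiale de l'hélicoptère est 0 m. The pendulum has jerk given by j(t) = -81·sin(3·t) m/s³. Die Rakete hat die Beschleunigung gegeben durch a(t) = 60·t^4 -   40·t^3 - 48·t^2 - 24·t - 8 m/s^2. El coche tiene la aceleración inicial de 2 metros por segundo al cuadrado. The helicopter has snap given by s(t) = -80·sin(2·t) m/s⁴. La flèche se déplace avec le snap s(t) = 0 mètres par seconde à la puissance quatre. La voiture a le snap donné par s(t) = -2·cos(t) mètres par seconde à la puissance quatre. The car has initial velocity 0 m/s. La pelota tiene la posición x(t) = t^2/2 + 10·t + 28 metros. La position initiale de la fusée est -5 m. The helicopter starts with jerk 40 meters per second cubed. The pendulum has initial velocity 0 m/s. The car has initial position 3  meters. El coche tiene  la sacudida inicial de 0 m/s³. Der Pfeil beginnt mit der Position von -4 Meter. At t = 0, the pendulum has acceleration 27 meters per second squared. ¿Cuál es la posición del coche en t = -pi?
Debemos encontrar la antiderivada de nuestra ecuación del snap s(t) = -2·cos(t) 4 veces. La antiderivada del snap, con j(0) = 0, da la sacudida: j(t) = -2·sin(t). La antiderivada de la sacudida, con a(0) = 2, da la aceleración: a(t) = 2·cos(t). Integrando la aceleración y usando la condición inicial v(0) = 0, obtenemos v(t) = 2·sin(t). Integrando la velocidad y usando la condición inicial x(0) = 3, obtenemos x(t) = 5 - 2·cos(t). Tenemos la posición x(t) = 5 - 2·cos(t). Sustituyendo t = -pi: x(-pi) = 7.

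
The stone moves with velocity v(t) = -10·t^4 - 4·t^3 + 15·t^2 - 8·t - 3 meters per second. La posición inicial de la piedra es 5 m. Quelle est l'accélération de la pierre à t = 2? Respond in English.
We must differentiate our velocity equation v(t) = -10·t^4 - 4·t^3 + 15·t^2 - 8·t - 3 1 time. Taking d/dt of v(t), we find a(t) = -40·t^3 - 12·t^2 + 30·t - 8. From the given acceleration equation a(t) = -40·t^3 - 12·t^2 + 30·t - 8, we substitute t = 2 to get a = -316.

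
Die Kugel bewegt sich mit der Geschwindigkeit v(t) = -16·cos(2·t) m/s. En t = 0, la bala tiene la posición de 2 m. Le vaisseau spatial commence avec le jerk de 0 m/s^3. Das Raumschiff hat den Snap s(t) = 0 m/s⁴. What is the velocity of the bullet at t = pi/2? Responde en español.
Tenemos la velocidad v(t) = -16·cos(2·t). Sustituyendo t = pi/2: v(pi/2) = 16.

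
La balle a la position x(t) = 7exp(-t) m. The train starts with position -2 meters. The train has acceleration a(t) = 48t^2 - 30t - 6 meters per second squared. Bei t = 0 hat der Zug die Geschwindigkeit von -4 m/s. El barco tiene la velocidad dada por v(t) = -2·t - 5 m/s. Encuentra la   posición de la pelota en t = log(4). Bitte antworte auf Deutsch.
Mit x(t) = 7·exp(-t) und Einsetzen von t = log(4), finden wir x = 7/4.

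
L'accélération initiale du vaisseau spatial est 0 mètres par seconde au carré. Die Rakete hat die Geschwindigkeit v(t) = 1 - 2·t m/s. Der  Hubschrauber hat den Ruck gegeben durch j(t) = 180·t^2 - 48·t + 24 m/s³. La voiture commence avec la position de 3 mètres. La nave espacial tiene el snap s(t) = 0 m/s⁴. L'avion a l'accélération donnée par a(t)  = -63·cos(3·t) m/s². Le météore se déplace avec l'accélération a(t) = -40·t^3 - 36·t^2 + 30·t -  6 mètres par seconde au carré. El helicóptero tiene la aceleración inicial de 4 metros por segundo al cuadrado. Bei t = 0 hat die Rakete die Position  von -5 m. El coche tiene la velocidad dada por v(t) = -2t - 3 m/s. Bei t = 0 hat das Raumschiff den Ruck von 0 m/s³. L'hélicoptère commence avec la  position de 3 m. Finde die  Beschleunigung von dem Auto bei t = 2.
Wir müssen unsere Gleichung für die Geschwindigkeit v(t) = -2·t - 3 1-mal ableiten. Durch Ableiten von der Geschwindigkeit erhalten wir die Beschleunigung: a(t) = -2. Aus der Gleichung für die Beschleunigung a(t) = -2, setzen wir t = 2 ein und erhalten a = -2.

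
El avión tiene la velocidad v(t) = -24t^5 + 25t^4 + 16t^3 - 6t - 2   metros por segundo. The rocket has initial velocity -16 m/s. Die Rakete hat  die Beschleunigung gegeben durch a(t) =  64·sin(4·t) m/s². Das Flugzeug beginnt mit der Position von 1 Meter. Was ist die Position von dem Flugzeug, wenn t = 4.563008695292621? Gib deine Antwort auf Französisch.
Nous devons trouver la primitive de notre équation de la vitesse v(t) = -24·t^5 + 25·t^4 + 16·t^3 - 6·t - 2 1 fois. L'intégrale de la vitesse est la position. En utilisant x(0) = 1, nous obtenons x(t) = -4·t^6 + 5·t^5 + 4·t^4 - 3·t^2 - 2·t + 1. Nous avons la position x(t) = -4·t^6 + 5·t^5 + 4·t^4 - 3·t^2 - 2·t + 1. En substituant t = 4.563008695292621: x(4.563008695292621) = -24550.8722457791.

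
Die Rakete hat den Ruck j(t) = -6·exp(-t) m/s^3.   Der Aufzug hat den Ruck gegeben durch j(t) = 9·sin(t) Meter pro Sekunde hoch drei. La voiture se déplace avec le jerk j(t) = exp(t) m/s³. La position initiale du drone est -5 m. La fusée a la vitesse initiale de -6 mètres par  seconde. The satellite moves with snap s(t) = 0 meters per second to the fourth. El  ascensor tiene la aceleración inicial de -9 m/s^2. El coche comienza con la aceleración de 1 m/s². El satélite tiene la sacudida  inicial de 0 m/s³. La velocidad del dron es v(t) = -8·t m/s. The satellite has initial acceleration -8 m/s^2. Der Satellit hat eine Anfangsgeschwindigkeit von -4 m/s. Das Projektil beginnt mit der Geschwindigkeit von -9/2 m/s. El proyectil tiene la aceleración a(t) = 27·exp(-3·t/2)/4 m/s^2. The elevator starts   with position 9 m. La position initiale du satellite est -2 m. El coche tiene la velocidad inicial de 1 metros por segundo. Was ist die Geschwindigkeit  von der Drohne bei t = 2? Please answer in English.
Using v(t) = -8·t and substituting t = 2, we find v = -16.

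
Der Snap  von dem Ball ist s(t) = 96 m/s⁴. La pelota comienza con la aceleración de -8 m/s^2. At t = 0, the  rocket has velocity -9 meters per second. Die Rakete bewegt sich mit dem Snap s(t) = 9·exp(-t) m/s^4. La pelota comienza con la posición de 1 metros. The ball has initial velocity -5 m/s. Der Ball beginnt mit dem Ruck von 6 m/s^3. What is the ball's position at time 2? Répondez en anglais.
To find the answer, we compute 4 integrals of s(t) = 96. The integral of snap, with j(0) = 6, gives jerk: j(t) = 96·t + 6. Taking ∫j(t)dt and applying a(0) = -8, we find a(t) = 48·t^2 + 6·t - 8. The antiderivative of acceleration, with v(0) = -5, gives velocity: v(t) = 16·t^3 + 3·t^2 - 8·t - 5. The antiderivative of velocity, with x(0) = 1, gives position: x(t) = 4·t^4 + t^3 - 4·t^2 - 5·t + 1. We have position x(t) = 4·t^4 + t^3 - 4·t^2 - 5·t + 1. Substituting t = 2: x(2) = 47.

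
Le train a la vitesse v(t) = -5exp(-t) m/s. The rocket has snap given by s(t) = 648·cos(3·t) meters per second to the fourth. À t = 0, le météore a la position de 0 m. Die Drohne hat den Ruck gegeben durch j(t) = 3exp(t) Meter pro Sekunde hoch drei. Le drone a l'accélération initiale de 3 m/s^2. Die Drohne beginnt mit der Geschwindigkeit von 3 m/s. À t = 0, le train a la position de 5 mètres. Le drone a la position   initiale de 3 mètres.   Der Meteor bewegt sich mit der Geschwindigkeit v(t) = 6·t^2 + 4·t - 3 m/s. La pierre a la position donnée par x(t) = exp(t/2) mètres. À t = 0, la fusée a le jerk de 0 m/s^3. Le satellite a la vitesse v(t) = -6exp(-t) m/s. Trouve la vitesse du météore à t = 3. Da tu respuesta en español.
Usando v(t) = 6·t^2 + 4·t - 3 y sustituyendo t = 3, encontramos v = 63.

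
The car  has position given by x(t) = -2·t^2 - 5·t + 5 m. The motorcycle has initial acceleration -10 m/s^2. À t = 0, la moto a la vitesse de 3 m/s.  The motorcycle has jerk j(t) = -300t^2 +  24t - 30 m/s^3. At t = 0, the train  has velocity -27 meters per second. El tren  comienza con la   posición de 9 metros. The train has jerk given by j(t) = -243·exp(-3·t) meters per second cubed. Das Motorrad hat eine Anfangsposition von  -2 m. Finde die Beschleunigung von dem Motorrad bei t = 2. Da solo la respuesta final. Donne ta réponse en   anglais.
a(2) = -822.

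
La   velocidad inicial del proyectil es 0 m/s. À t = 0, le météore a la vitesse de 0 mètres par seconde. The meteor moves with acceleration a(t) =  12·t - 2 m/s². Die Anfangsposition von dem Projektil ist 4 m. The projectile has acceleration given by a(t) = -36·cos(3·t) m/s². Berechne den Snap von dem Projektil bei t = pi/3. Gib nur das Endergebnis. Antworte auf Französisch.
s(pi/3) = -324.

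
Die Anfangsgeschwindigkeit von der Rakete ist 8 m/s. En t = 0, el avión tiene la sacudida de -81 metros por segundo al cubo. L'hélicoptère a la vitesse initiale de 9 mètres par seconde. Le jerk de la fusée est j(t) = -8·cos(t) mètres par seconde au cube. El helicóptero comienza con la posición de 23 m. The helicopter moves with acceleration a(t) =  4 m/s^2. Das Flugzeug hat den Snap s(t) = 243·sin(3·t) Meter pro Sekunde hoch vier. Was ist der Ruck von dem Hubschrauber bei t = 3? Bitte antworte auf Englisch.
We must differentiate our acceleration equation a(t) = 4 1 time. The derivative of acceleration gives jerk: j(t) = 0. From the given jerk equation j(t) = 0, we substitute t = 3 to get j = 0.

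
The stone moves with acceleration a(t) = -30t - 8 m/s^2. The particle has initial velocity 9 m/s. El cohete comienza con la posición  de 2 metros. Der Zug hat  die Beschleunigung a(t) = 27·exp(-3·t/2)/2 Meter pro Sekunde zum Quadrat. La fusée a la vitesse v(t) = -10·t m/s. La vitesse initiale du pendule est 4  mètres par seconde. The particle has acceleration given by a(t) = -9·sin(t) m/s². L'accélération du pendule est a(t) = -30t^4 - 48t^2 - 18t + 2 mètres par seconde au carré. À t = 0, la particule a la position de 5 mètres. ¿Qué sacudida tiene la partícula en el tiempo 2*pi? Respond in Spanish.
Para resolver esto, necesitamos tomar 1 derivada de nuestra ecuación de la aceleración a(t) = -9·sin(t). Derivando la aceleración, obtenemos la sacudida: j(t) = -9·cos(t). Usando j(t) = -9·cos(t) y sustituyendo t = 2*pi, encontramos j = -9.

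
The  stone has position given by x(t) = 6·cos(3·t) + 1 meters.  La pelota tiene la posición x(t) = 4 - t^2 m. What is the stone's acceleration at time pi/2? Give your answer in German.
Um dies zu lösen, müssen wir 2 Ableitungen unserer Gleichung für die Position x(t) = 6·cos(3·t) + 1 nehmen. Mit d/dt von x(t) finden wir v(t) = -18·sin(3·t). Die Ableitung von der Geschwindigkeit ergibt die Beschleunigung: a(t) = -54·cos(3·t). Wir haben die Beschleunigung a(t) = -54·cos(3·t). Durch Einsetzen von t = pi/2: a(pi/2) = 0.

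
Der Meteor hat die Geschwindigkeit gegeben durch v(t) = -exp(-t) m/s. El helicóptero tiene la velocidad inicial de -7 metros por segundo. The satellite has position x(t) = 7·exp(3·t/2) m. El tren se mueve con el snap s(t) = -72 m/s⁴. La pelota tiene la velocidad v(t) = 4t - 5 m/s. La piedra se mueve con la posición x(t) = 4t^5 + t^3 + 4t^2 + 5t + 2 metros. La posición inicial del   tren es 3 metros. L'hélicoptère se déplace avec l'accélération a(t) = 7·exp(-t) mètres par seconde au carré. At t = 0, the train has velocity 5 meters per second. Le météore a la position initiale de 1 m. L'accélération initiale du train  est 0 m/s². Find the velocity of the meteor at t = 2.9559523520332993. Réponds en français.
Nous avons la vitesse v(t) = -exp(-t). En substituant t = 2.9559523520332993: v(2.9559523520332993) = -0.0520290869671851.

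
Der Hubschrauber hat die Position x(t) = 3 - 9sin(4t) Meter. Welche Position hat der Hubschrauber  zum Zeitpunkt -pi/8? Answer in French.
Nous avons la position x(t) = 3 - 9·sin(4·t). En substituant t = -pi/8: x(-pi/8) = 12.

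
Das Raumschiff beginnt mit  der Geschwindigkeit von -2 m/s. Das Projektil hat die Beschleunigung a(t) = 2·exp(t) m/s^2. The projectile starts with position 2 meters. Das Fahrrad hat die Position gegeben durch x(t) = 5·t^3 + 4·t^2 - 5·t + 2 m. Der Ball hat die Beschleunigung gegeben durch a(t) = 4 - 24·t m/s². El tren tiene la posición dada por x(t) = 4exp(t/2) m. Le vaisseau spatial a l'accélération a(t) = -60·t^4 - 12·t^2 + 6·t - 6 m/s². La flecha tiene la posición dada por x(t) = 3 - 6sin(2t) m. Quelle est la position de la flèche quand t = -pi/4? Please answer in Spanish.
De la ecuación de la posición x(t) = 3 - 6·sin(2·t), sustituimos t = -pi/4 para obtener x = 9.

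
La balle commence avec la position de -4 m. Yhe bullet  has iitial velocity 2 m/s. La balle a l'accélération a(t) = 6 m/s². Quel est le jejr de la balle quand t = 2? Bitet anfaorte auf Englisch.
Starting from acceleration a(t) = 6, we take 1 derivative. Differentiating acceleration, we get jerk: j(t) = 0. We have jerk j(t) = 0. Substituting t = 2: j(2) = 0.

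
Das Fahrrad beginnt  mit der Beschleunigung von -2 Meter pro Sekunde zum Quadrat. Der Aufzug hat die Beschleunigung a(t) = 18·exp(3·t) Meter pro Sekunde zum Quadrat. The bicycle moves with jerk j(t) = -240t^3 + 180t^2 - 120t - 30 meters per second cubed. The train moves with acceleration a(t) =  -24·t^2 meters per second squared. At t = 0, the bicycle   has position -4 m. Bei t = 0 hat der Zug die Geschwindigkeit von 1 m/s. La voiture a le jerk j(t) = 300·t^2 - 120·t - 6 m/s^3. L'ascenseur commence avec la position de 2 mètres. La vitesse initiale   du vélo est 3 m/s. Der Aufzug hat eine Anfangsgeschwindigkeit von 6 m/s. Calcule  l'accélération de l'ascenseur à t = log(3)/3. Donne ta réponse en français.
Nous avons l'accélération a(t) = 18·exp(3·t). En substituant t = log(3)/3: a(log(3)/3) = 54.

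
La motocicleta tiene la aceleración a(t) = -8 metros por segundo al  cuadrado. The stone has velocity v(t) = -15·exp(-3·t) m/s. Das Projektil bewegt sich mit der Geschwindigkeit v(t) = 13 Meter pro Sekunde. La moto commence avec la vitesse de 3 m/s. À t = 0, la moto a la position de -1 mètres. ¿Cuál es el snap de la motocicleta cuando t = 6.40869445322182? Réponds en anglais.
Starting from acceleration a(t) = -8, we take 2 derivatives. Taking d/dt of a(t), we find j(t) = 0. Differentiating jerk, we get snap: s(t) = 0. Using s(t) = 0 and substituting t = 6.40869445322182, we find s = 0.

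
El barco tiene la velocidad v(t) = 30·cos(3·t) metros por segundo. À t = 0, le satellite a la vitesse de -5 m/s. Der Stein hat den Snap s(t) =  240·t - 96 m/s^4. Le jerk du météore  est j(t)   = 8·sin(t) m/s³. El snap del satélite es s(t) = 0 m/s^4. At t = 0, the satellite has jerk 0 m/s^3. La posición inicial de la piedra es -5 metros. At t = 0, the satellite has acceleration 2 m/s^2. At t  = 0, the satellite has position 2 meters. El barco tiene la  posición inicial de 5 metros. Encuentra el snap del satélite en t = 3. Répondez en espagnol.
Usando s(t) = 0 y sustituyendo t = 3, encontramos s = 0.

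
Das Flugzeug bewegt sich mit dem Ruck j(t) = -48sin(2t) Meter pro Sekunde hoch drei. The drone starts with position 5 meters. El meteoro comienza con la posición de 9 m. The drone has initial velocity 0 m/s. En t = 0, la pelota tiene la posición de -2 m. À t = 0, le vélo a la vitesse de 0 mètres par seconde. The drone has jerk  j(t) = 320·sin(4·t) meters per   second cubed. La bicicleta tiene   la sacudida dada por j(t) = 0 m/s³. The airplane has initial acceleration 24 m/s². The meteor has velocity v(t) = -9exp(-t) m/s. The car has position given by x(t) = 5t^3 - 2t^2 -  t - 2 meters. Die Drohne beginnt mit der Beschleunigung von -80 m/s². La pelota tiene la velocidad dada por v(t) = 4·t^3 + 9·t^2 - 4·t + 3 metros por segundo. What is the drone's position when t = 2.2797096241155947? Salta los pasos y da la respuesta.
x(2.2797096241155947) = -4.76782208480051.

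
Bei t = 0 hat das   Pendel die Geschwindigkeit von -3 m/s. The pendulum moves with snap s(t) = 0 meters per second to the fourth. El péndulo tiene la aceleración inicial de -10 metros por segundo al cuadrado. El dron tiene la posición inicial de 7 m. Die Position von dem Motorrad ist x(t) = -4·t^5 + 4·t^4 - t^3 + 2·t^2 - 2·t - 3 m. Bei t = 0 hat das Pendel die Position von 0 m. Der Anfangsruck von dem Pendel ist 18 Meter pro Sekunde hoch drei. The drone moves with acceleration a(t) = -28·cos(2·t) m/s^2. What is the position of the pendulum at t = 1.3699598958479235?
To find the answer, we compute 4 antiderivatives of s(t) = 0. Finding the integral of s(t) and using j(0) = 18: j(t) = 18. The antiderivative of jerk is acceleration. Using a(0) = -10, we get a(t) = 18·t - 10. Integrating acceleration and using the initial condition v(0) = -3, we get v(t) = 9·t^2 - 10·t - 3. Taking ∫v(t)dt and applying x(0) = 0, we find x(t) = 3·t^3 - 5·t^2 - 3·t. We have position x(t) = 3·t^3 - 5·t^2 - 3·t. Substituting t = 1.3699598958479235: x(1.3699598958479235) = -5.78044869221865.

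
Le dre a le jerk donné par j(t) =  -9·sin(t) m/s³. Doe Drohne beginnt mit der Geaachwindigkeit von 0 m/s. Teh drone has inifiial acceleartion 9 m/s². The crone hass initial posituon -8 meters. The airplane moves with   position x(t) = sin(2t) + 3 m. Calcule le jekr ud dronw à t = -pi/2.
De l'équation du jerk j(t) = -9·sin(t), nous substituons t = -pi/2 pour obtenir j = 9.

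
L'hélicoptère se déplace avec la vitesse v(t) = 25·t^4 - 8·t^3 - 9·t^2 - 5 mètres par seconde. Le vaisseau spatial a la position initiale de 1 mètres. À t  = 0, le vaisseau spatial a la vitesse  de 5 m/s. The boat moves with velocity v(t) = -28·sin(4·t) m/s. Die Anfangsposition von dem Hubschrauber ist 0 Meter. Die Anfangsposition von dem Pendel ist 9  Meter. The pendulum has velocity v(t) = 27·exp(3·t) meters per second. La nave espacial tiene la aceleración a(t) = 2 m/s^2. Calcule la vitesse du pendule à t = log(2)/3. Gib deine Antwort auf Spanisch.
Usando v(t) = 27·exp(3·t) y sustituyendo t = log(2)/3, encontramos v = 54.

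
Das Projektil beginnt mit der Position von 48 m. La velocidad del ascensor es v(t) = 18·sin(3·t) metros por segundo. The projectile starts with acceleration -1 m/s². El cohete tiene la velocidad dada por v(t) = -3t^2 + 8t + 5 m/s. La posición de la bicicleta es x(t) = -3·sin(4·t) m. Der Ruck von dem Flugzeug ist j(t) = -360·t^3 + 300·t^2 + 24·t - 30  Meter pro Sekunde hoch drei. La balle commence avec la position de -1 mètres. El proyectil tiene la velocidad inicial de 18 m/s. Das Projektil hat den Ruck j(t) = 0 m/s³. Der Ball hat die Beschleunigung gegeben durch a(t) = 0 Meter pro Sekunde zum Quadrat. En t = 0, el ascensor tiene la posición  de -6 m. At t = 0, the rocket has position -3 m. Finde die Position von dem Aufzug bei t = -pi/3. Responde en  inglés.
We must find the antiderivative of our velocity equation v(t) = 18·sin(3·t) 1 time. Taking ∫v(t)dt and applying x(0) = -6, we find x(t) = -6·cos(3·t). We have position x(t) = -6·cos(3·t). Substituting t = -pi/3: x(-pi/3) = 6.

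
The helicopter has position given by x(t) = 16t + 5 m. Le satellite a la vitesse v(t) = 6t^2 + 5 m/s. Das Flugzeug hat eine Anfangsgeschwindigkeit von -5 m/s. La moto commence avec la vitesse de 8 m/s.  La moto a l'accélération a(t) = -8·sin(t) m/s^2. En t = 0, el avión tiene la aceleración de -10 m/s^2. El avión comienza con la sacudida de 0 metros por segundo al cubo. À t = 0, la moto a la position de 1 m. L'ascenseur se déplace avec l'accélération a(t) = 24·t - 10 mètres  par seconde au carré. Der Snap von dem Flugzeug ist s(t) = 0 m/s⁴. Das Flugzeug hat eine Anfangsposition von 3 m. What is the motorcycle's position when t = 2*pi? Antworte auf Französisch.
En partant de l'accélération a(t) = -8·sin(t), nous prenons 2 primitives. En prenant ∫a(t)dt et en appliquant v(0) = 8, nous trouvons v(t) = 8·cos(t). L'intégrale de la vitesse est la position. En utilisant x(0) = 1, nous obtenons x(t) = 8·sin(t) + 1. De l'équation de la position x(t) = 8·sin(t) + 1, nous substituons t = 2*pi pour obtenir x = 1.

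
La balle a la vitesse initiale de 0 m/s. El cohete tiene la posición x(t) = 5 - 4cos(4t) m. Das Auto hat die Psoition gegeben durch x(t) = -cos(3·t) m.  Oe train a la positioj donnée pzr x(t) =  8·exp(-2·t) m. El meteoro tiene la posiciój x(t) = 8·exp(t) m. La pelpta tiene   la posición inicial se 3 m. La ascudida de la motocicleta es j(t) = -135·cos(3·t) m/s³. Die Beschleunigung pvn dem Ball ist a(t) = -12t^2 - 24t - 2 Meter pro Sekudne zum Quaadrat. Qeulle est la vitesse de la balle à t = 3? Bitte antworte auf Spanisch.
Debemos encontrar la integral de nuestra ecuación de la aceleración a(t) = -12·t^2 - 24·t - 2 1 vez. Integrando la aceleración y usando la condición inicial v(0) = 0, obtenemos v(t) = 2·t·(-2·t^2 - 6·t - 1). De la ecuación de la velocidad v(t) = 2·t·(-2·t^2 - 6·t - 1), sustituimos t = 3 para obtener v = -222.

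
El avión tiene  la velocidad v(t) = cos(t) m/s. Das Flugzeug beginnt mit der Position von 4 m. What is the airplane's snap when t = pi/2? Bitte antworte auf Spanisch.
Partiendo de la velocidad v(t) = cos(t), tomamos 3 derivadas. La derivada de la velocidad da la aceleración: a(t) = -sin(t). La derivada de la aceleración da la sacudida: j(t) = -cos(t). Derivando la sacudida, obtenemos el snap: s(t) = sin(t). Tenemos el snap s(t) = sin(t). Sustituyendo t = pi/2: s(pi/2) = 1.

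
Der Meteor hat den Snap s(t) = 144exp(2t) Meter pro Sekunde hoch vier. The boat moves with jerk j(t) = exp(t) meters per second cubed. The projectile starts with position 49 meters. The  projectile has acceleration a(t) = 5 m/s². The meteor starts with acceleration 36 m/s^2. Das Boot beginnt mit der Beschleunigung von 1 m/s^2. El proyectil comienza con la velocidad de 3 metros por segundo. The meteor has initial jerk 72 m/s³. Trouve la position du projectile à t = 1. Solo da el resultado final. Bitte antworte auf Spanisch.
En t = 1, x = 109/2.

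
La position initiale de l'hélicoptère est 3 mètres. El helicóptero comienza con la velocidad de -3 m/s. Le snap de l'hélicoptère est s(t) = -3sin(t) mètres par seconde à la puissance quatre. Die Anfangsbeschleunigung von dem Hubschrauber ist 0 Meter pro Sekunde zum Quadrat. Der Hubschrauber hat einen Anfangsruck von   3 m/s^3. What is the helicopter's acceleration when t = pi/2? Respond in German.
Ausgehend von dem Snap s(t) = -3·sin(t), nehmen wir 2 Stammfunktionen. Durch Integration von dem Snap und Verwendung der Anfangsbedingung j(0) = 3, erhalten wir j(t) = 3·cos(t). Mit ∫j(t)dt und Anwendung von a(0) = 0, finden wir a(t) = 3·sin(t). Aus der Gleichung für die Beschleunigung a(t) = 3·sin(t), setzen wir t = pi/2 ein und erhalten a = 3.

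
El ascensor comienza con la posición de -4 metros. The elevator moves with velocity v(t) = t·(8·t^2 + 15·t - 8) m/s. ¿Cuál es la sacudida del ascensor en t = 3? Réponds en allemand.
Ausgehend von der Geschwindigkeit v(t) = t·(8·t^2 + 15·t - 8), nehmen wir 2 Ableitungen. Die Ableitung von der Geschwindigkeit ergibt die Beschleunigung: a(t) = 8·t^2 + t·(16·t + 15) + 15·t - 8. Die Ableitung von der Beschleunigung ergibt den Ruck: j(t) = 48·t + 30. Aus der Gleichung für den Ruck j(t) = 48·t + 30, setzen wir t = 3 ein und erhalten j = 174.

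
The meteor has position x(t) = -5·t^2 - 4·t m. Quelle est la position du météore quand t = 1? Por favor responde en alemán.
Aus der Gleichung für die Position x(t) = -5·t^2 - 4·t, setzen wir t = 1 ein und erhalten x = -9.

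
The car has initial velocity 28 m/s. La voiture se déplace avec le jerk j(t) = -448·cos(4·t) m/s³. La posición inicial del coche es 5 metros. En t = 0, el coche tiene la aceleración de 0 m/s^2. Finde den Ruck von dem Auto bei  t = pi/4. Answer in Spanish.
Usando j(t) = -448·cos(4·t) y sustituyendo t = pi/4, encontramos j = 448.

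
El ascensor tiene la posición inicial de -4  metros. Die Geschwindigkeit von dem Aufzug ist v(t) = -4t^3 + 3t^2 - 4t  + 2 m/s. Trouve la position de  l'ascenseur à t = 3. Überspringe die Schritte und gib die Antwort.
x(3) = -70.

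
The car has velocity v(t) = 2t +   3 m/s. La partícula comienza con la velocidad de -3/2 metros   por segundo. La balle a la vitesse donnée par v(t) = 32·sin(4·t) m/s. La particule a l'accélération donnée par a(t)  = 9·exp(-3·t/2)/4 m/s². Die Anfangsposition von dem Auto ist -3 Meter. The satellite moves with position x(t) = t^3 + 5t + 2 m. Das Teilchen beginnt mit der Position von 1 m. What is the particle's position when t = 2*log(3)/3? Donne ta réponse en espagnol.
Necesitamos integrar nuestra ecuación de la aceleración a(t) = 9·exp(-3·t/2)/4 2 veces. Tomando ∫a(t)dt y aplicando v(0) = -3/2, encontramos v(t) = -3·exp(-3·t/2)/2. Tomando ∫v(t)dt y aplicando x(0) = 1, encontramos x(t) = exp(-3·t/2). Tenemos la posición x(t) = exp(-3·t/2). Sustituyendo t = 2*log(3)/3: x(2*log(3)/3) = 1/3.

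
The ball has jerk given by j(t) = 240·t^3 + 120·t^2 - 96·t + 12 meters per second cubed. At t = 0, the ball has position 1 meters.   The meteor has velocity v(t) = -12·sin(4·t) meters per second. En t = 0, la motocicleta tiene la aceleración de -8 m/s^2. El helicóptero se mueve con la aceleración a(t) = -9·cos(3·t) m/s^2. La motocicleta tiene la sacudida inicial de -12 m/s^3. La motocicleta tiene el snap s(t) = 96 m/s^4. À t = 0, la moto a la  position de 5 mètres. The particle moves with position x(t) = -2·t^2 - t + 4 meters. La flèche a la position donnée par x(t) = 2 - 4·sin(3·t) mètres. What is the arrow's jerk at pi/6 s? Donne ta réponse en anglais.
We must differentiate our position equation x(t) = 2 - 4·sin(3·t) 3 times. Differentiating position, we get velocity: v(t) = -12·cos(3·t). Differentiating velocity, we get acceleration: a(t) = 36·sin(3·t). The derivative of acceleration gives jerk: j(t) = 108·cos(3·t). We have jerk j(t) = 108·cos(3·t). Substituting t = pi/6: j(pi/6) = 0.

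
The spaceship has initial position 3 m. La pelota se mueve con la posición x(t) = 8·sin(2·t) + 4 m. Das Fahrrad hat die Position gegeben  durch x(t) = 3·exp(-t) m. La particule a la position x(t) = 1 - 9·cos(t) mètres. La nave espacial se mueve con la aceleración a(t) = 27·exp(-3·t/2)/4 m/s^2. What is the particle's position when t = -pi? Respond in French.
Nous avons la position x(t) = 1 - 9·cos(t). En substituant t = -pi: x(-pi) = 10.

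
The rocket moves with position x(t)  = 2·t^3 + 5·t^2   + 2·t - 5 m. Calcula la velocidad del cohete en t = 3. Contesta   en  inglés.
Starting from position x(t) = 2·t^3 + 5·t^2 + 2·t - 5, we take 1 derivative. Differentiating position, we get velocity: v(t) = 6·t^2 + 10·t + 2. We have velocity v(t) = 6·t^2 + 10·t + 2. Substituting t = 3: v(3) = 86.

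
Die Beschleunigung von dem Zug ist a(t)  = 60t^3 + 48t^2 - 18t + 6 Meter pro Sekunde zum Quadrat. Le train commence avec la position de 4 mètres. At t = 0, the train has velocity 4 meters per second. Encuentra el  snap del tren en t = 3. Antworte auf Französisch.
Nous devons dériver notre équation de l'accélération a(t) = 60·t^3 + 48·t^2 - 18·t + 6 2 fois. En dérivant l'accélération, nous obtenons le jerk: j(t) = 180·t^2 + 96·t - 18. En dérivant le jerk, nous obtenons le snap: s(t) = 360·t + 96. En utilisant s(t) = 360·t + 96 et en substituant t = 3, nous trouvons s = 1176.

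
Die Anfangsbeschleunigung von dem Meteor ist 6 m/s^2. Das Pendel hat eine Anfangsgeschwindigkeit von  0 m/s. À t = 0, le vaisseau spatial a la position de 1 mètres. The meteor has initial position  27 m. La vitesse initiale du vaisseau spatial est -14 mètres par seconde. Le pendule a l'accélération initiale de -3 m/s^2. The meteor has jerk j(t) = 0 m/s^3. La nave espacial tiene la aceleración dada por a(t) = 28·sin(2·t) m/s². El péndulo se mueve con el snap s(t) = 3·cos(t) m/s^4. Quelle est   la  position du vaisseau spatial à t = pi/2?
Nous devons intégrer notre équation de l'accélération a(t) = 28·sin(2·t) 2 fois. L'intégrale de l'accélération est la vitesse. En utilisant v(0) = -14, nous obtenons v(t) = -14·cos(2·t). En prenant ∫v(t)dt et en appliquant x(0) = 1, nous trouvons x(t) = 1 - 7·sin(2·t). En utilisant x(t) = 1 - 7·sin(2·t) et en substituant t = pi/2, nous trouvons x = 1.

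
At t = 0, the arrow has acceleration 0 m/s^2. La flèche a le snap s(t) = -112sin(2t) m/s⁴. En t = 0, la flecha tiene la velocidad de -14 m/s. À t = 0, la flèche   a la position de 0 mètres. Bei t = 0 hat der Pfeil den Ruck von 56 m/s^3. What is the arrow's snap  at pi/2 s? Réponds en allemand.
Wir haben den Snap s(t) = -112·sin(2·t). Durch Einsetzen von t = pi/2: s(pi/2) = 0.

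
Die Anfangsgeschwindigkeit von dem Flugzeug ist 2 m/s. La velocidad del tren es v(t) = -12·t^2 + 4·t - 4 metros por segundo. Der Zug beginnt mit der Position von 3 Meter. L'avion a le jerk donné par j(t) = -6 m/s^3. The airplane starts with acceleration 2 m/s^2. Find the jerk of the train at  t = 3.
Starting from velocity v(t) = -12·t^2 + 4·t - 4, we take 2 derivatives. Taking d/dt of v(t), we find a(t) = 4 - 24·t. Taking d/dt of a(t), we find j(t) = -24. Using j(t) = -24 and substituting t = 3, we find j = -24.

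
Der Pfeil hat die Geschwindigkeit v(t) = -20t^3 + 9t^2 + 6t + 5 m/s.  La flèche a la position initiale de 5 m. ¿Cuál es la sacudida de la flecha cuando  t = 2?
Partiendo de la velocidad v(t) = -20·t^3 + 9·t^2 + 6·t + 5, tomamos 2 derivadas. La derivada de la velocidad da la aceleración: a(t) = -60·t^2 + 18·t + 6. Derivando la aceleración, obtenemos la sacudida: j(t) = 18 - 120·t. De la ecuación de la sacudida j(t) = 18 - 120·t, sustituimos t = 2 para obtener j = -222.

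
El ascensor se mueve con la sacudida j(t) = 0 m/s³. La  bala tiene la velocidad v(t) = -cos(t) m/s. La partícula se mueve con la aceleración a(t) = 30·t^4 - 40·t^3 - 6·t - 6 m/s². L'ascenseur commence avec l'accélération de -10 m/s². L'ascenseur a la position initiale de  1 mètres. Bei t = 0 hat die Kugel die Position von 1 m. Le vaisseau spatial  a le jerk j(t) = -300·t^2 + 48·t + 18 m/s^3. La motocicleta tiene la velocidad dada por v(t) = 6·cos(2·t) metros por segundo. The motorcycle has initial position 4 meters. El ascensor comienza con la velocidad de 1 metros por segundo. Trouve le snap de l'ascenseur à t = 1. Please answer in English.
We must differentiate our jerk equation j(t) = 0 1 time. The derivative of jerk gives snap: s(t) = 0. Using s(t) = 0 and substituting t = 1, we find s = 0.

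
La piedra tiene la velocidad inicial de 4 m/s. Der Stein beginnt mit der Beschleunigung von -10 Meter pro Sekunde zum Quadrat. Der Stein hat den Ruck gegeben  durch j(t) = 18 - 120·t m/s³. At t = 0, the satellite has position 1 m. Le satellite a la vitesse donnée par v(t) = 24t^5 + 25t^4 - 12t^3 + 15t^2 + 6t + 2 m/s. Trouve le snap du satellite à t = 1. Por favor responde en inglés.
To solve this, we need to take 3 derivatives of our velocity equation v(t) = 24·t^5 + 25·t^4 - 12·t^3 + 15·t^2 + 6·t + 2. The derivative of velocity gives acceleration: a(t) = 120·t^4 + 100·t^3 - 36·t^2 + 30·t + 6. Differentiating acceleration, we get jerk: j(t) = 480·t^3 + 300·t^2 - 72·t + 30. Taking d/dt of j(t), we find s(t) = 1440·t^2 + 600·t - 72. From the given snap equation s(t) = 1440·t^2 + 600·t - 72, we substitute t = 1 to get s = 1968.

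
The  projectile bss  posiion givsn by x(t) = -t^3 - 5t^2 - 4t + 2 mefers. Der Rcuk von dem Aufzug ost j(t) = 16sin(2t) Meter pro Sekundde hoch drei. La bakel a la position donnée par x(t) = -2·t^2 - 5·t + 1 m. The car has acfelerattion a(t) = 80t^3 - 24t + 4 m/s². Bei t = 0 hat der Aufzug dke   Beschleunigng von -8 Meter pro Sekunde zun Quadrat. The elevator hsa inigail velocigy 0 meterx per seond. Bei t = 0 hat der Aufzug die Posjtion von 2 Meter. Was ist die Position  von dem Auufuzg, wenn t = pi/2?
Um dies zu lösen, müssen wir 3 Stammfunktionen unserer Gleichung für den Ruck j(t) = 16·sin(2·t) finden. Das Integral von dem Ruck, mit a(0) = -8, ergibt die Beschleunigung: a(t) = -8·cos(2·t). Das Integral von der Beschleunigung ist die Geschwindigkeit. Mit v(0) = 0 erhalten wir v(t) = -4·sin(2·t). Die Stammfunktion von der Geschwindigkeit ist die Position. Mit x(0) = 2 erhalten wir x(t) = 2·cos(2·t). Mit x(t) = 2·cos(2·t) und Einsetzen von t = pi/2, finden wir x = -2.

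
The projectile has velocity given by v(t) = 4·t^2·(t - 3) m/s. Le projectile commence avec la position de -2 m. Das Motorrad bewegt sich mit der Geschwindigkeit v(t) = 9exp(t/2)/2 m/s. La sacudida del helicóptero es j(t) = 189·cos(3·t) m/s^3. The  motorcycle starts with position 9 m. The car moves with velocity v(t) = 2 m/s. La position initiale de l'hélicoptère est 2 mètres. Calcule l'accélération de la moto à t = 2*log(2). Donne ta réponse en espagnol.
Debemos derivar nuestra ecuación de la velocidad v(t) = 9·exp(t/2)/2 1 vez. Tomando d/dt de v(t), encontramos a(t) = 9·exp(t/2)/4. De la ecuación de la aceleración a(t) = 9·exp(t/2)/4, sustituimos t = 2*log(2) para obtener a = 9/2.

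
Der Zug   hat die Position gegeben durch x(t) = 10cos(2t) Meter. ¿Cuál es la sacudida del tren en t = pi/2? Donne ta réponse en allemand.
Wir müssen unsere Gleichung für die Position x(t) = 10·cos(2·t) 3-mal ableiten. Die Ableitung von der Position ergibt die Geschwindigkeit: v(t) = -20·sin(2·t). Durch Ableiten von der Geschwindigkeit erhalten wir die Beschleunigung: a(t) = -40·cos(2·t). Die Ableitung von der Beschleunigung ergibt den Ruck: j(t) = 80·sin(2·t). Mit j(t) = 80·sin(2·t) und Einsetzen von t = pi/2, finden wir j = 0.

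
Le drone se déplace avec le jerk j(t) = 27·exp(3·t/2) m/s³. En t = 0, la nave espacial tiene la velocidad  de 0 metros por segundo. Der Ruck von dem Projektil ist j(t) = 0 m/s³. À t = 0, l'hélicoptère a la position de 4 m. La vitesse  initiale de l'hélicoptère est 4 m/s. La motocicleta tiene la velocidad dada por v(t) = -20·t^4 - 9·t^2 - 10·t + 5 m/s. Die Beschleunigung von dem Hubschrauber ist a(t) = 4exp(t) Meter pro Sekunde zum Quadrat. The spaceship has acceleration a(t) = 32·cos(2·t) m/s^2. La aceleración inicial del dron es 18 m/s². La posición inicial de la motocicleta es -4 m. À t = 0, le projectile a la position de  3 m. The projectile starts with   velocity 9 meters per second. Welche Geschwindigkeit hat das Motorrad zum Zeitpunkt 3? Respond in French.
De l'équation de la vitesse v(t) = -20·t^4 - 9·t^2 - 10·t + 5, nous substituons t = 3 pour obtenir v = -1726.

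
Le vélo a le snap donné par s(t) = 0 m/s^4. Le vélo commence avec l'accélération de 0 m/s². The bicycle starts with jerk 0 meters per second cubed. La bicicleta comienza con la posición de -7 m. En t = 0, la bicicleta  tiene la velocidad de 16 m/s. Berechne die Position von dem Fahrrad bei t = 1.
Wir müssen die Stammfunktion unserer Gleichung für den Snap s(t) = 0 4-mal finden. Durch Integration von dem Snap und Verwendung der Anfangsbedingung j(0) = 0, erhalten wir j(t) = 0. Durch Integration von dem Ruck und Verwendung der Anfangsbedingung a(0) = 0, erhalten wir a(t) = 0. Die Stammfunktion von der Beschleunigung, mit v(0) = 16, ergibt die Geschwindigkeit: v(t) = 16. Das Integral von der Geschwindigkeit ist die Position. Mit x(0) = -7 erhalten wir x(t) = 16·t - 7. Mit x(t) = 16·t - 7 und Einsetzen von t = 1, finden wir x = 9.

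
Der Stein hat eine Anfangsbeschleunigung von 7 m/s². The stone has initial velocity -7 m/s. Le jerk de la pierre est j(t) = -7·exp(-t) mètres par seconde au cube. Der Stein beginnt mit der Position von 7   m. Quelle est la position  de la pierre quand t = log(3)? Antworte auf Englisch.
To solve this, we need to take 3 antiderivatives of our jerk equation j(t) = -7·exp(-t). Taking ∫j(t)dt and applying a(0) = 7, we find a(t) = 7·exp(-t). The integral of acceleration, with v(0) = -7, gives velocity: v(t) = -7·exp(-t). Taking ∫v(t)dt and applying x(0) = 7, we find x(t) = 7·exp(-t). Using x(t) = 7·exp(-t) and substituting t = log(3), we find x = 7/3.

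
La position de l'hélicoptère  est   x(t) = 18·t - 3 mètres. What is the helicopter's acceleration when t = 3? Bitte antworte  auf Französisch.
Pour résoudre ceci, nous devons prendre 2 dérivées de notre équation de la position x(t) = 18·t - 3. La dérivée de la position donne la vitesse: v(t) = 18. La dérivée de la vitesse donne l'accélération: a(t) = 0. De l'équation de l'accélération a(t) = 0, nous substituons t = 3 pour obtenir a = 0.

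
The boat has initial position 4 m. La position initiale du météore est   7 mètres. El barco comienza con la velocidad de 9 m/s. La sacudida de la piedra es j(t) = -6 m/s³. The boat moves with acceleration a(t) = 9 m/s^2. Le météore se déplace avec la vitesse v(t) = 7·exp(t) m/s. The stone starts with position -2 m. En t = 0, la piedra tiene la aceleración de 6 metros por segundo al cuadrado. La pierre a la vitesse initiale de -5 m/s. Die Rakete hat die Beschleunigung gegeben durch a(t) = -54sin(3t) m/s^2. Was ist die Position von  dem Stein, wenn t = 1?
Wir müssen das Integral unserer Gleichung für den Ruck j(t) = -6 3-mal finden. Das Integral von dem Ruck ist die Beschleunigung. Mit a(0) = 6 erhalten wir a(t) = 6 - 6·t. Durch Integration von der Beschleunigung und Verwendung der Anfangsbedingung v(0) = -5, erhalten wir v(t) = -3·t^2 + 6·t - 5. Durch Integration von der Geschwindigkeit und Verwendung der Anfangsbedingung x(0) = -2, erhalten wir x(t) = -t^3 + 3·t^2 - 5·t - 2. Wir haben die Position x(t) = -t^3 + 3·t^2 - 5·t - 2. Durch Einsetzen von t = 1: x(1) = -5.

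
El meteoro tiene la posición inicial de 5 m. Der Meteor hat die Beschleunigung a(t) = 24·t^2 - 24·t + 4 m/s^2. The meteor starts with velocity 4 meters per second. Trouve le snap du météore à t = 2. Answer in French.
Pour résoudre ceci, nous devons prendre 2 dérivées de notre équation de l'accélération a(t) = 24·t^2 - 24·t + 4. En dérivant l'accélération, nous obtenons le jerk: j(t) = 48·t - 24. En dérivant le jerk, nous obtenons le snap: s(t) = 48. Nous avons le snap s(t) = 48. En substituant t = 2: s(2) = 48.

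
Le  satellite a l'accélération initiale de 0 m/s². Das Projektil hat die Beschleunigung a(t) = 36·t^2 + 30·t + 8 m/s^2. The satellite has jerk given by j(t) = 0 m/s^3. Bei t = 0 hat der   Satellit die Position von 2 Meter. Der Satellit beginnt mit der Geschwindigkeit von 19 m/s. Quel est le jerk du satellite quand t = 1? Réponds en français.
Nous avons le jerk j(t) = 0. En substituant t = 1: j(1) = 0.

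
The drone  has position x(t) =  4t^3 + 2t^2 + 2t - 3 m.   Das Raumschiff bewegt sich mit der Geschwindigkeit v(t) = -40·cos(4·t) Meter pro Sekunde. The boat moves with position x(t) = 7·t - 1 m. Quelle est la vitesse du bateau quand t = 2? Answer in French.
Pour résoudre ceci, nous devons prendre 1 dérivée de notre équation de la position x(t) = 7·t - 1. En prenant d/dt de x(t), nous trouvons v(t) = 7. En utilisant v(t) = 7 et en substituant t = 2, nous trouvons v = 7.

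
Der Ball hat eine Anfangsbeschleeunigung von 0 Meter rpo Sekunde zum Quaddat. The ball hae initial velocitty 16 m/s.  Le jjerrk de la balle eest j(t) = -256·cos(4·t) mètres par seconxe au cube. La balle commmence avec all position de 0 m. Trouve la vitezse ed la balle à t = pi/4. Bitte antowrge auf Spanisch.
Necesitamos integrar nuestra ecuación de la sacudida j(t) = -256·cos(4·t) 2 veces. La integral de la sacudida, con a(0) = 0, da la aceleración: a(t) = -64·sin(4·t). Tomando ∫a(t)dt y aplicando v(0) = 16, encontramos v(t) = 16·cos(4·t). Usando v(t) = 16·cos(4·t) y sustituyendo t = pi/4, encontramos v = -16.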